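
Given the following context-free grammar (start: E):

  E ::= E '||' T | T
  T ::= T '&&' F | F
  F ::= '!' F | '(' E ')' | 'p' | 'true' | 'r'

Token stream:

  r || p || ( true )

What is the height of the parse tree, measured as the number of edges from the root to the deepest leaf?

[E [E [E [T [F r]]] || [T [F p]]] || [T [F ( [E [T [F true]]] )]]]

6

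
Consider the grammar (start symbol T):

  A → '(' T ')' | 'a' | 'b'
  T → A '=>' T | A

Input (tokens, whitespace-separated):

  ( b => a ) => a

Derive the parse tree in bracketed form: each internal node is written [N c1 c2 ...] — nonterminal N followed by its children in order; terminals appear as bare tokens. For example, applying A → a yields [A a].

T
A => T
( T ) => T
( A => T ) => T
( b => T ) => T
( b => A ) => T
( b => a ) => T
( b => a ) => A
( b => a ) => a

[T [A ( [T [A b] => [T [A a]]] )] => [T [A a]]]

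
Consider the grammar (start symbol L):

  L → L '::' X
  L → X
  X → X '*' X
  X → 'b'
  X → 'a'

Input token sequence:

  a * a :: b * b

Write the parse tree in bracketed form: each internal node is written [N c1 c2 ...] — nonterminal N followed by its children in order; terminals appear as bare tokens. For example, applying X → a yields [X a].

[L [L [X [X a] * [X a]]] :: [X [X b] * [X b]]]

L
L :: X
X :: X
X * X :: X
a * X :: X
a * a :: X
a * a :: X * X
a * a :: b * X
a * a :: b * b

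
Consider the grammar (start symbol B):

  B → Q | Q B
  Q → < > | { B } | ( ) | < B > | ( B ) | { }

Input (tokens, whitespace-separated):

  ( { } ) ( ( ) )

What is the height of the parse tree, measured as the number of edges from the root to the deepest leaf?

[B [Q ( [B [Q { }]] )] [B [Q ( [B [Q ( )]] )]]]

5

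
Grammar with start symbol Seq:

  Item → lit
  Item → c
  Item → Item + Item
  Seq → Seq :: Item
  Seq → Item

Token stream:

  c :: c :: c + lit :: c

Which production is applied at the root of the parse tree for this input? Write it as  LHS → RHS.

[Seq [Seq [Seq [Seq [Item c]] :: [Item c]] :: [Item [Item c] + [Item lit]]] :: [Item c]]

Seq → Seq :: Item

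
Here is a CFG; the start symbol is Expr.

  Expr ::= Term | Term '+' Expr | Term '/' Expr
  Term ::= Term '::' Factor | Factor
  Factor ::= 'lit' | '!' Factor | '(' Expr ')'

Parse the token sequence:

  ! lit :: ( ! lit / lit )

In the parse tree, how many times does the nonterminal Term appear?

4

[Expr [Term [Term [Factor ! [Factor lit]]] :: [Factor ( [Expr [Term [Factor ! [Factor lit]]] / [Expr [Term [Factor lit]]]] )]]]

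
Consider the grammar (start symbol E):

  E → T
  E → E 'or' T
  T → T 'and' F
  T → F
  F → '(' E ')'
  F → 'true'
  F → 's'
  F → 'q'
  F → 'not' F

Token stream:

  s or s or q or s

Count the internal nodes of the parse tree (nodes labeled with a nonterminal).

12

[E [E [E [E [T [F s]]] or [T [F s]]] or [T [F q]]] or [T [F s]]]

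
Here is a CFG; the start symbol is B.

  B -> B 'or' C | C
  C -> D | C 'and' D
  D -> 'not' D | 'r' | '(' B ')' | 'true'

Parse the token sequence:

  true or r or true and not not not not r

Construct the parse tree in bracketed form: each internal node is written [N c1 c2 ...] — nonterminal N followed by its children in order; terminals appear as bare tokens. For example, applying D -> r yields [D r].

[B [B [B [C [D true]]] or [C [D r]]] or [C [C [D true]] and [D not [D not [D not [D not [D r]]]]]]]

B
B or C
B or C or C
C or C or C
D or C or C
true or C or C
true or D or C
true or r or C
true or r or C and D
true or r or D and D
true or r or true and D
true or r or true and not D
true or r or true and not not D
true or r or true and not not not D
true or r or true and not not not not D
true or r or true and not not not not r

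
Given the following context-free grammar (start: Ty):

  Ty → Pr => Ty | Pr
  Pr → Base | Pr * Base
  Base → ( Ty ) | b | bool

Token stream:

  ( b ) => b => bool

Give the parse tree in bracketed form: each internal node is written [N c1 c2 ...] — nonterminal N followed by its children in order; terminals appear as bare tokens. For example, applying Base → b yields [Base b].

[Ty [Pr [Base ( [Ty [Pr [Base b]]] )]] => [Ty [Pr [Base b]] => [Ty [Pr [Base bool]]]]]

Ty
Pr => Ty
Base => Ty
( Ty ) => Ty
( Pr ) => Ty
( Base ) => Ty
( b ) => Ty
( b ) => Pr => Ty
( b ) => Base => Ty
( b ) => b => Ty
( b ) => b => Pr
( b ) => b => Base
( b ) => b => bool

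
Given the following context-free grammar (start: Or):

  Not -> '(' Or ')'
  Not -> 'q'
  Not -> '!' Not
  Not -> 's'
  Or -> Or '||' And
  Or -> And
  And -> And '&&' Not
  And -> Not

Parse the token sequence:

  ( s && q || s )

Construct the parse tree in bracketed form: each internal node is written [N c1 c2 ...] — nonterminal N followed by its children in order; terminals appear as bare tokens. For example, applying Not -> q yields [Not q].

[Or [And [Not ( [Or [Or [And [And [Not s]] && [Not q]]] || [And [Not s]]] )]]]

Or
And
Not
( Or )
( Or || And )
( And || And )
( And && Not || And )
( Not && Not || And )
( s && Not || And )
( s && q || And )
( s && q || Not )
( s && q || s )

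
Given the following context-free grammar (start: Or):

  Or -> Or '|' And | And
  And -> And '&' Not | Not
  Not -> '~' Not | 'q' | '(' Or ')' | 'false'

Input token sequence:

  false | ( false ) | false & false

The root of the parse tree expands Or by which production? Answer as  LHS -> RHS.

[Or [Or [Or [And [Not false]]] | [And [Not ( [Or [And [Not false]]] )]]] | [And [And [Not false]] & [Not false]]]

Or -> Or '|' And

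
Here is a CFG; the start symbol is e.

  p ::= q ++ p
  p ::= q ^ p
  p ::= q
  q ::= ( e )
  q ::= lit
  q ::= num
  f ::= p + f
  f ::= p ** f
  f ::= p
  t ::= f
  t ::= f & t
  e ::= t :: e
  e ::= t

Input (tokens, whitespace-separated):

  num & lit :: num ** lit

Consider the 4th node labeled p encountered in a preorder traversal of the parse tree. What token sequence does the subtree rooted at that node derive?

[e [t [f [p [q num]]] & [t [f [p [q lit]]]]] :: [e [t [f [p [q num]] ** [f [p [q lit]]]]]]]

lit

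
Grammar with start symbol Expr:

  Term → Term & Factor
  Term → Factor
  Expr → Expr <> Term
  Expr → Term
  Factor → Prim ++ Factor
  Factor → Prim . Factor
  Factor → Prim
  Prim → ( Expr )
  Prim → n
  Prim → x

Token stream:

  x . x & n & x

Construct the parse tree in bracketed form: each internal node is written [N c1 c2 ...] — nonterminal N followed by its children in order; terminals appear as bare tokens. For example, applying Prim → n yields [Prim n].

[Expr [Term [Term [Term [Factor [Prim x] . [Factor [Prim x]]]] & [Factor [Prim n]]] & [Factor [Prim x]]]]

Expr
Term
Term & Factor
Term & Factor & Factor
Factor & Factor & Factor
Prim . Factor & Factor & Factor
x . Factor & Factor & Factor
x . Prim & Factor & Factor
x . x & Factor & Factor
x . x & Prim & Factor
x . x & n & Factor
x . x & n & Prim
x . x & n & x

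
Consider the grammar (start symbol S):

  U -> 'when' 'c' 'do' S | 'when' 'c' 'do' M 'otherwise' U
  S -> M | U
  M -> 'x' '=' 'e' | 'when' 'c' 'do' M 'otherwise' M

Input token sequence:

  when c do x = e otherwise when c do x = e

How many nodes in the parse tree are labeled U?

[S [U when c do [M x = e] otherwise [U when c do [S [M x = e]]]]]

2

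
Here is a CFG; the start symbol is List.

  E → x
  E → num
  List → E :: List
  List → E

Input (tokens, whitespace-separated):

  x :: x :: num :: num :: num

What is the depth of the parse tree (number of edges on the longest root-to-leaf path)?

[List [E x] :: [List [E x] :: [List [E num] :: [List [E num] :: [List [E num]]]]]]

6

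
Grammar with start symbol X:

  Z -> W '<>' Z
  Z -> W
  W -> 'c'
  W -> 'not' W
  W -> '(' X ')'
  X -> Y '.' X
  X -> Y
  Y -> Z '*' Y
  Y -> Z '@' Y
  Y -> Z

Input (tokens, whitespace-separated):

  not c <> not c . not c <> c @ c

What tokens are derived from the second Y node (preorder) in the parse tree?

not c <> c @ c

[X [Y [Z [W not [W c]] <> [Z [W not [W c]]]]] . [X [Y [Z [W not [W c]] <> [Z [W c]]] @ [Y [Z [W c]]]]]]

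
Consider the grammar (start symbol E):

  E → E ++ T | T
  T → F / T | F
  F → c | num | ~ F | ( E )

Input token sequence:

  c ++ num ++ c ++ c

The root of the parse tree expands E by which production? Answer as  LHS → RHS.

E → E ++ T

[E [E [E [E [T [F c]]] ++ [T [F num]]] ++ [T [F c]]] ++ [T [F c]]]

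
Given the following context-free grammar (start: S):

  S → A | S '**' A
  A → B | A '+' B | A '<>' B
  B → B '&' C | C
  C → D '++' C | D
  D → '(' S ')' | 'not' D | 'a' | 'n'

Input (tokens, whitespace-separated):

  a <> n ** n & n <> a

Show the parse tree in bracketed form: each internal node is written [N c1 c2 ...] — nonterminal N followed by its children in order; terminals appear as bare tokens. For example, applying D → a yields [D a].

[S [S [A [A [B [C [D a]]]] <> [B [C [D n]]]]] ** [A [A [B [B [C [D n]]] & [C [D n]]]] <> [B [C [D a]]]]]

S
S ** A
A ** A
A <> B ** A
B <> B ** A
C <> B ** A
D <> B ** A
a <> B ** A
a <> C ** A
a <> D ** A
a <> n ** A
a <> n ** A <> B
a <> n ** B <> B
a <> n ** B & C <> B
a <> n ** C & C <> B
a <> n ** D & C <> B
a <> n ** n & C <> B
a <> n ** n & D <> B
a <> n ** n & n <> B
a <> n ** n & n <> C
a <> n ** n & n <> D
a <> n ** n & n <> a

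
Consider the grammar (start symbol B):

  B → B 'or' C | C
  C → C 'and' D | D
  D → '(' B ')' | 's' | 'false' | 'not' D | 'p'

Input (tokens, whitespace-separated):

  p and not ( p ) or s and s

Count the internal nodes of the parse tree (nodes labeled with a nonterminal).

[B [B [C [C [D p]] and [D not [D ( [B [C [D p]]] )]]]] or [C [C [D s]] and [D s]]]

14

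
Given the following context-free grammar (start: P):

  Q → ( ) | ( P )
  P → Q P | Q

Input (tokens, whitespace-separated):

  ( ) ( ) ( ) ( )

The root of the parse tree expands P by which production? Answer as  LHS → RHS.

P → Q P

[P [Q ( )] [P [Q ( )] [P [Q ( )] [P [Q ( )]]]]]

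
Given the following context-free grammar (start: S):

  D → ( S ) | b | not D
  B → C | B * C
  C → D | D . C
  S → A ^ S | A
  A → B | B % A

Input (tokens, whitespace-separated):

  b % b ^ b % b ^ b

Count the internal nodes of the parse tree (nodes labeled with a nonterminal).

23

[S [A [B [C [D b]]] % [A [B [C [D b]]]]] ^ [S [A [B [C [D b]]] % [A [B [C [D b]]]]] ^ [S [A [B [C [D b]]]]]]]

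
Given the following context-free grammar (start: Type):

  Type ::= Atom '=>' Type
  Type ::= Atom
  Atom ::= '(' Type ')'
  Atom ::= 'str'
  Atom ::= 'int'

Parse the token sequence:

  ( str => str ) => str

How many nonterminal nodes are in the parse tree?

[Type [Atom ( [Type [Atom str] => [Type [Atom str]]] )] => [Type [Atom str]]]

8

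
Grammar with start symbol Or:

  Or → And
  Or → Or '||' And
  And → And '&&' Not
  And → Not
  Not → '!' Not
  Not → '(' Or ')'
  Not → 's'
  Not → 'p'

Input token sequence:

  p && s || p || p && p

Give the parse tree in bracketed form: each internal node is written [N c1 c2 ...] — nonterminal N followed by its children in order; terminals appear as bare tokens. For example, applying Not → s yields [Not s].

Or
Or || And
Or || And || And
And || And || And
And && Not || And || And
Not && Not || And || And
p && Not || And || And
p && s || And || And
p && s || Not || And
p && s || p || And
p && s || p || And && Not
p && s || p || Not && Not
p && s || p || p && Not
p && s || p || p && p

[Or [Or [Or [And [And [Not p]] && [Not s]]] || [And [Not p]]] || [And [And [Not p]] && [Not p]]]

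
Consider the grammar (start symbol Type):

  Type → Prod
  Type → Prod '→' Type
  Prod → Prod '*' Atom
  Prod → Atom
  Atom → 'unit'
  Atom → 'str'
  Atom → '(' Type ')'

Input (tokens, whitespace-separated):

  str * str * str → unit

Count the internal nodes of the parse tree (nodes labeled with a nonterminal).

10

[Type [Prod [Prod [Prod [Atom str]] * [Atom str]] * [Atom str]] → [Type [Prod [Atom unit]]]]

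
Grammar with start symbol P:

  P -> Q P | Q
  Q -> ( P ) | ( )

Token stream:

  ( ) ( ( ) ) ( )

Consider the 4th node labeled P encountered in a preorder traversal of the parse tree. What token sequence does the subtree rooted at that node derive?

( )

[P [Q ( )] [P [Q ( [P [Q ( )]] )] [P [Q ( )]]]]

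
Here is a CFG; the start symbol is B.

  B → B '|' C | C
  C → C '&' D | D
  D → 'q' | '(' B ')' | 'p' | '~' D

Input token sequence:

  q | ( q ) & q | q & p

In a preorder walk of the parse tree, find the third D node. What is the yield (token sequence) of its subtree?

q

[B [B [B [C [D q]]] | [C [C [D ( [B [C [D q]]] )]] & [D q]]] | [C [C [D q]] & [D p]]]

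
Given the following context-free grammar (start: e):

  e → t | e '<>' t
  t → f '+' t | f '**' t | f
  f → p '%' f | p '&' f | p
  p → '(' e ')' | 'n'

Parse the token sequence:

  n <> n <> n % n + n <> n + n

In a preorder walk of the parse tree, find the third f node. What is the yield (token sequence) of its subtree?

[e [e [e [e [t [f [p n]]]] <> [t [f [p n]]]] <> [t [f [p n] % [f [p n]]] + [t [f [p n]]]]] <> [t [f [p n]] + [t [f [p n]]]]]

n % n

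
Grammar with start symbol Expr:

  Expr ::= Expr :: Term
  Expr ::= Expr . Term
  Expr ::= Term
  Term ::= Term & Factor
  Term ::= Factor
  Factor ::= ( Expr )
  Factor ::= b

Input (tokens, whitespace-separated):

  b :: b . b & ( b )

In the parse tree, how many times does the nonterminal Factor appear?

5

[Expr [Expr [Expr [Term [Factor b]]] :: [Term [Factor b]]] . [Term [Term [Factor b]] & [Factor ( [Expr [Term [Factor b]]] )]]]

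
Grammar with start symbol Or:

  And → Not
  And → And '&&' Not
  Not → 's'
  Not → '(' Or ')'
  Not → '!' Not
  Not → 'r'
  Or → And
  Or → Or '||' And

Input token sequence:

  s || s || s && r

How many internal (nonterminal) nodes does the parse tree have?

[Or [Or [Or [And [Not s]]] || [And [Not s]]] || [And [And [Not s]] && [Not r]]]

11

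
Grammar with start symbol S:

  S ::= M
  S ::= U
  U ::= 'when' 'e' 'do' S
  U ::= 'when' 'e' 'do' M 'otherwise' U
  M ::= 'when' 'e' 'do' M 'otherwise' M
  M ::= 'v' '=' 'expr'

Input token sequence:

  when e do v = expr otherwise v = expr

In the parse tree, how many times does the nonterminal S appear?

1

[S [M when e do [M v = expr] otherwise [M v = expr]]]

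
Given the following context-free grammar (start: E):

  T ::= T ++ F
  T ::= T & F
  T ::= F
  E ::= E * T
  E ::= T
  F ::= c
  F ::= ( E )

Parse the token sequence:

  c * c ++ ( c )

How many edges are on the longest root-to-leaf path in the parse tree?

6

[E [E [T [F c]]] * [T [T [F c]] ++ [F ( [E [T [F c]]] )]]]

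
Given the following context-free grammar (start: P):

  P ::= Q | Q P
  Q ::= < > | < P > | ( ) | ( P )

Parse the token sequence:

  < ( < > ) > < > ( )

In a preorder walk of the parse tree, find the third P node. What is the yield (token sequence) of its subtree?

< >

[P [Q < [P [Q ( [P [Q < >]] )]] >] [P [Q < >] [P [Q ( )]]]]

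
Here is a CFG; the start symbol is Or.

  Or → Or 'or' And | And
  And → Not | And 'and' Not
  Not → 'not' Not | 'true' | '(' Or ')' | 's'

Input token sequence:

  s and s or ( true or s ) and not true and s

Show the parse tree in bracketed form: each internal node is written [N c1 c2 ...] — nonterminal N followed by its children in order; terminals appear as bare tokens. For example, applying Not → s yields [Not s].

[Or [Or [And [And [Not s]] and [Not s]]] or [And [And [And [Not ( [Or [Or [And [Not true]]] or [And [Not s]]] )]] and [Not not [Not true]]] and [Not s]]]

Or
Or or And
And or And
And and Not or And
Not and Not or And
s and Not or And
s and s or And
s and s or And and Not
s and s or And and Not and Not
s and s or Not and Not and Not
s and s or ( Or ) and Not and Not
s and s or ( Or or And ) and Not and Not
s and s or ( And or And ) and Not and Not
s and s or ( Not or And ) and Not and Not
s and s or ( true or And ) and Not and Not
s and s or ( true or Not ) and Not and Not
s and s or ( true or s ) and Not and Not
s and s or ( true or s ) and not Not and Not
s and s or ( true or s ) and not true and Not
s and s or ( true or s ) and not true and s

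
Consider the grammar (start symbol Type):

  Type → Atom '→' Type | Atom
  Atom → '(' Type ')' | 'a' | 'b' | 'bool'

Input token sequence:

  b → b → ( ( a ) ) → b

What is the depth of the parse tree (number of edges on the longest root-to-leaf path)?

8

[Type [Atom b] → [Type [Atom b] → [Type [Atom ( [Type [Atom ( [Type [Atom a]] )]] )] → [Type [Atom b]]]]]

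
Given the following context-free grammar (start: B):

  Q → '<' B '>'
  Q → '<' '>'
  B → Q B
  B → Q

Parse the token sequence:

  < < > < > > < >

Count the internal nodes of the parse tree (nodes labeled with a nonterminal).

8

[B [Q < [B [Q < >] [B [Q < >]]] >] [B [Q < >]]]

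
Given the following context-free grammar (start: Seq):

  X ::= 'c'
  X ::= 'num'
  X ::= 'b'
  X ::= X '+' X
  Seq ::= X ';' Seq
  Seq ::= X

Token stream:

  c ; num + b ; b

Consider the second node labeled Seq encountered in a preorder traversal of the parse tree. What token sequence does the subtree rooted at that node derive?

[Seq [X c] ; [Seq [X [X num] + [X b]] ; [Seq [X b]]]]

num + b ; b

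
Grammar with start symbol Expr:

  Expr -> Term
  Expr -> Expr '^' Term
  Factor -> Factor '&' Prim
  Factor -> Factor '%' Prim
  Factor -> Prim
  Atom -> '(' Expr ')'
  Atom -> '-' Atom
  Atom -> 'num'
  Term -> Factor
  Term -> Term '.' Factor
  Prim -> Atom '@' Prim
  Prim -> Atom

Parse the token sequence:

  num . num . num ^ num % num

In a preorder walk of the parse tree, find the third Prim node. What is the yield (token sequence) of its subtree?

[Expr [Expr [Term [Term [Term [Factor [Prim [Atom num]]]] . [Factor [Prim [Atom num]]]] . [Factor [Prim [Atom num]]]]] ^ [Term [Factor [Factor [Prim [Atom num]]] % [Prim [Atom num]]]]]

num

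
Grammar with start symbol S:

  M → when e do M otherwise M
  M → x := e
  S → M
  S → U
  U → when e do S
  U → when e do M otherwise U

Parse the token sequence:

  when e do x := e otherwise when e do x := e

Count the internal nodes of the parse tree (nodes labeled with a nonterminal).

[S [U when e do [M x := e] otherwise [U when e do [S [M x := e]]]]]

6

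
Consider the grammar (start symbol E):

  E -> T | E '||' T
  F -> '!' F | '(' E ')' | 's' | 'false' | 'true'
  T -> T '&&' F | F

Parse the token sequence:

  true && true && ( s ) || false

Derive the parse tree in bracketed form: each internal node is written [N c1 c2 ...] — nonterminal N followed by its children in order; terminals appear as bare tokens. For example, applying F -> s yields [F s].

E
E || T
T || T
T && F || T
T && F && F || T
F && F && F || T
true && F && F || T
true && true && F || T
true && true && ( E ) || T
true && true && ( T ) || T
true && true && ( F ) || T
true && true && ( s ) || T
true && true && ( s ) || F
true && true && ( s ) || false

[E [E [T [T [T [F true]] && [F true]] && [F ( [E [T [F s]]] )]]] || [T [F false]]]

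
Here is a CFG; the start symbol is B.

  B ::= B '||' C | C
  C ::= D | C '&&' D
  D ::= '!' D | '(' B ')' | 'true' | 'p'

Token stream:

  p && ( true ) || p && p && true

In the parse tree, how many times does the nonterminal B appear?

[B [B [C [C [D p]] && [D ( [B [C [D true]]] )]]] || [C [C [C [D p]] && [D p]] && [D true]]]

3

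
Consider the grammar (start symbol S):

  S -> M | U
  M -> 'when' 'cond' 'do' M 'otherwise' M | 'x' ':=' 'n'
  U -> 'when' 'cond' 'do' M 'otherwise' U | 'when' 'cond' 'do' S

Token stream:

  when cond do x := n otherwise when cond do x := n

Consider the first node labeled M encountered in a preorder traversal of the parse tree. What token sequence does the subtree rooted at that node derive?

x := n

[S [U when cond do [M x := n] otherwise [U when cond do [S [M x := n]]]]]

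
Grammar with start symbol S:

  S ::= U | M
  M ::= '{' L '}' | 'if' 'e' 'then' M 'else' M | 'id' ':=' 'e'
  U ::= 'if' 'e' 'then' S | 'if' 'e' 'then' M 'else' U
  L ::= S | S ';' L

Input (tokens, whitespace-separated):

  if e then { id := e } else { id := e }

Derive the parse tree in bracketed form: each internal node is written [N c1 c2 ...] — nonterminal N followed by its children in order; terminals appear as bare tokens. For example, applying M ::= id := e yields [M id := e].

[S [M if e then [M { [L [S [M id := e]]] }] else [M { [L [S [M id := e]]] }]]]

S
M
if e then M else M
if e then { L } else M
if e then { S } else M
if e then { M } else M
if e then { id := e } else M
if e then { id := e } else { L }
if e then { id := e } else { S }
if e then { id := e } else { M }
if e then { id := e } else { id := e }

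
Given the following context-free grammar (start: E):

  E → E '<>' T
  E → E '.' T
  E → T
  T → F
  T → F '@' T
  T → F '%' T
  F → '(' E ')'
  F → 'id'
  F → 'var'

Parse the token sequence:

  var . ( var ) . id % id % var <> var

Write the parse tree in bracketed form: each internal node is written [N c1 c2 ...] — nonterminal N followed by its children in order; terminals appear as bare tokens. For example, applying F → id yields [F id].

E
E <> T
E . T <> T
E . T . T <> T
T . T . T <> T
F . T . T <> T
var . T . T <> T
var . F . T <> T
var . ( E ) . T <> T
var . ( T ) . T <> T
var . ( F ) . T <> T
var . ( var ) . T <> T
var . ( var ) . F % T <> T
var . ( var ) . id % T <> T
var . ( var ) . id % F % T <> T
var . ( var ) . id % id % T <> T
var . ( var ) . id % id % F <> T
var . ( var ) . id % id % var <> T
var . ( var ) . id % id % var <> F
var . ( var ) . id % id % var <> var

[E [E [E [E [T [F var]]] . [T [F ( [E [T [F var]]] )]]] . [T [F id] % [T [F id] % [T [F var]]]]] <> [T [F var]]]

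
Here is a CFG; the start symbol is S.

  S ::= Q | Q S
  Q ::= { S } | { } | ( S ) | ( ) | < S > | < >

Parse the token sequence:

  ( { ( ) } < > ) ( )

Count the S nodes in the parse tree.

5

[S [Q ( [S [Q { [S [Q ( )]] }] [S [Q < >]]] )] [S [Q ( )]]]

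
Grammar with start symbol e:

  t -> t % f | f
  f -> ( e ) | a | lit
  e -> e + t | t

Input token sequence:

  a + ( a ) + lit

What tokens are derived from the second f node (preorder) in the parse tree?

( a )

[e [e [e [t [f a]]] + [t [f ( [e [t [f a]]] )]]] + [t [f lit]]]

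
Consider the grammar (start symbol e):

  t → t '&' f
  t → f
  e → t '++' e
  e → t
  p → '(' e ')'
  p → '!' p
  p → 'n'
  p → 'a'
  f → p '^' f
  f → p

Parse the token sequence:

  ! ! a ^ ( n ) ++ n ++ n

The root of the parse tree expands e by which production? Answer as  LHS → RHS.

e → t '++' e

[e [t [f [p ! [p ! [p a]]] ^ [f [p ( [e [t [f [p n]]]] )]]]] ++ [e [t [f [p n]]] ++ [e [t [f [p n]]]]]]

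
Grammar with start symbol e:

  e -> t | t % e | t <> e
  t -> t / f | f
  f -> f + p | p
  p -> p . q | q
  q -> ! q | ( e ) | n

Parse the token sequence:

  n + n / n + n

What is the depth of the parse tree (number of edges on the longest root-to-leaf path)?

7

[e [t [t [f [f [p [q n]]] + [p [q n]]]] / [f [f [p [q n]]] + [p [q n]]]]]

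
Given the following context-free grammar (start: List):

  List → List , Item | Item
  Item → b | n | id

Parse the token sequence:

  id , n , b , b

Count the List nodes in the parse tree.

[List [List [List [List [Item id]] , [Item n]] , [Item b]] , [Item b]]

4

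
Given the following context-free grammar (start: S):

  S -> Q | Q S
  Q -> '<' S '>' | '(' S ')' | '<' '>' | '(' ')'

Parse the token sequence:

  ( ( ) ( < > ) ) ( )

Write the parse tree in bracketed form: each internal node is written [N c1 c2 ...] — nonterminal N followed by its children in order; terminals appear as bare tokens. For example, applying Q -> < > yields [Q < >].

S
Q S
( S ) S
( Q S ) S
( ( ) S ) S
( ( ) Q ) S
( ( ) ( S ) ) S
( ( ) ( Q ) ) S
( ( ) ( < > ) ) S
( ( ) ( < > ) ) Q
( ( ) ( < > ) ) ( )

[S [Q ( [S [Q ( )] [S [Q ( [S [Q < >]] )]]] )] [S [Q ( )]]]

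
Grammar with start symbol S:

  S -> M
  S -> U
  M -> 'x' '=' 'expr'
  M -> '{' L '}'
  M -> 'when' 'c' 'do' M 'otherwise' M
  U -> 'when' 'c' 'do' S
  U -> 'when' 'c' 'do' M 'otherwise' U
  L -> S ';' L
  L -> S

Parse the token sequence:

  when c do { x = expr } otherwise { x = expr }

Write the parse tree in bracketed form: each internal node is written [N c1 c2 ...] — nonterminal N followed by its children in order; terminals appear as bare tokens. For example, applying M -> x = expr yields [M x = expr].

S
M
when c do M otherwise M
when c do { L } otherwise M
when c do { S } otherwise M
when c do { M } otherwise M
when c do { x = expr } otherwise M
when c do { x = expr } otherwise { L }
when c do { x = expr } otherwise { S }
when c do { x = expr } otherwise { M }
when c do { x = expr } otherwise { x = expr }

[S [M when c do [M { [L [S [M x = expr]]] }] otherwise [M { [L [S [M x = expr]]] }]]]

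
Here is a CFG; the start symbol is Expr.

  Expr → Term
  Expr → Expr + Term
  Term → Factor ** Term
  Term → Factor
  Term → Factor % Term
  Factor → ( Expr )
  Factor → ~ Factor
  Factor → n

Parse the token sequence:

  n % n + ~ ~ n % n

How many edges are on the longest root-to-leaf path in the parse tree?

[Expr [Expr [Term [Factor n] % [Term [Factor n]]]] + [Term [Factor ~ [Factor ~ [Factor n]]] % [Term [Factor n]]]]

5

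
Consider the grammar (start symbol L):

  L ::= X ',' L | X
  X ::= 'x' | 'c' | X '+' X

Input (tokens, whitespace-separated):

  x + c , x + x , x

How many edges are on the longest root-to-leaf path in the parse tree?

4

[L [X [X x] + [X c]] , [L [X [X x] + [X x]] , [L [X x]]]]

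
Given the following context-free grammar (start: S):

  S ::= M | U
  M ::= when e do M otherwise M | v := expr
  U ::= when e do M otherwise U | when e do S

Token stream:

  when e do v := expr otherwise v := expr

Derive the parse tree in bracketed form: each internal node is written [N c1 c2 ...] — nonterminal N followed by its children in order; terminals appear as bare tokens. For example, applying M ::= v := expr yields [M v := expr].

[S [M when e do [M v := expr] otherwise [M v := expr]]]

S
M
when e do M otherwise M
when e do v := expr otherwise M
when e do v := expr otherwise v := expr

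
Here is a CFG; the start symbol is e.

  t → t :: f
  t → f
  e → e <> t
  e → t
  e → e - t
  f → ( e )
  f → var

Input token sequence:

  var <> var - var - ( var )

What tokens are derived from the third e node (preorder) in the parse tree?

[e [e [e [e [t [f var]]] <> [t [f var]]] - [t [f var]]] - [t [f ( [e [t [f var]]] )]]]

var <> var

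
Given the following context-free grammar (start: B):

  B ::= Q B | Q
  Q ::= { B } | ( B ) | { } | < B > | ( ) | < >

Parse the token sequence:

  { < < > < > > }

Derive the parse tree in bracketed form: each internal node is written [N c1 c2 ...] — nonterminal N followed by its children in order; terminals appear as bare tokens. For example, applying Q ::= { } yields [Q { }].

B
Q
{ B }
{ Q }
{ < B > }
{ < Q B > }
{ < < > B > }
{ < < > Q > }
{ < < > < > > }

[B [Q { [B [Q < [B [Q < >] [B [Q < >]]] >]] }]]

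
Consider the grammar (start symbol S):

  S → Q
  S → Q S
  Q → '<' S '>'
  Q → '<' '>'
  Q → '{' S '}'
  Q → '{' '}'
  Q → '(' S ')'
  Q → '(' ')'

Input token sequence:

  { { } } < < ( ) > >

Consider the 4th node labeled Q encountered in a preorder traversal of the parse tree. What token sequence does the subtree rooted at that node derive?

< ( ) >

[S [Q { [S [Q { }]] }] [S [Q < [S [Q < [S [Q ( )]] >]] >]]]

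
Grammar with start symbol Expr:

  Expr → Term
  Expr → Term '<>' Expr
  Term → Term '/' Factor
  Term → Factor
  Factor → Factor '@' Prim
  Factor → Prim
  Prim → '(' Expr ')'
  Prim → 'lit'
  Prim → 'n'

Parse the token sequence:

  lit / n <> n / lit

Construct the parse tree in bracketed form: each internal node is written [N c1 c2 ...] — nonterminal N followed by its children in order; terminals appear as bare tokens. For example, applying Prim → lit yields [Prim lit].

Expr
Term <> Expr
Term / Factor <> Expr
Factor / Factor <> Expr
Prim / Factor <> Expr
lit / Factor <> Expr
lit / Prim <> Expr
lit / n <> Expr
lit / n <> Term
lit / n <> Term / Factor
lit / n <> Factor / Factor
lit / n <> Prim / Factor
lit / n <> n / Factor
lit / n <> n / Prim
lit / n <> n / lit

[Expr [Term [Term [Factor [Prim lit]]] / [Factor [Prim n]]] <> [Expr [Term [Term [Factor [Prim n]]] / [Factor [Prim lit]]]]]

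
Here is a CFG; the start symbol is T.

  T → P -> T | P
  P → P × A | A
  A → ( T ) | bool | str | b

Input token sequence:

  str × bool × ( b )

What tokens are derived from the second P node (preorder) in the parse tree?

[T [P [P [P [A str]] × [A bool]] × [A ( [T [P [A b]]] )]]]

str × bool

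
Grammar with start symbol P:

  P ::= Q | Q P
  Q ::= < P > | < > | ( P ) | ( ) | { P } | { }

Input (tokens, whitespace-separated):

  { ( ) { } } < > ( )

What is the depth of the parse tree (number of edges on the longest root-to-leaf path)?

[P [Q { [P [Q ( )] [P [Q { }]]] }] [P [Q < >] [P [Q ( )]]]]

5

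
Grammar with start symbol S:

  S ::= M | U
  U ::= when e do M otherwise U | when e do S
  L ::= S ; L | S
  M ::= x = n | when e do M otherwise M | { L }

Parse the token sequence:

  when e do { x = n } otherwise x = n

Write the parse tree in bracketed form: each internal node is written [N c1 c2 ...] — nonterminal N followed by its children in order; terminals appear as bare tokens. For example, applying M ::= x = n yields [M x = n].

S
M
when e do M otherwise M
when e do { L } otherwise M
when e do { S } otherwise M
when e do { M } otherwise M
when e do { x = n } otherwise M
when e do { x = n } otherwise x = n

[S [M when e do [M { [L [S [M x = n]]] }] otherwise [M x = n]]]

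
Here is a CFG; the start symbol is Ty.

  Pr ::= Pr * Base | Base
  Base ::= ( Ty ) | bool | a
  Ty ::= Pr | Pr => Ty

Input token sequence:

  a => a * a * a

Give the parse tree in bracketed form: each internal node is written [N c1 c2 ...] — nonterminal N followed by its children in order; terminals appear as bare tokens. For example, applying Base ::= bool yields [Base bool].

Ty
Pr => Ty
Base => Ty
a => Ty
a => Pr
a => Pr * Base
a => Pr * Base * Base
a => Base * Base * Base
a => a * Base * Base
a => a * a * Base
a => a * a * a

[Ty [Pr [Base a]] => [Ty [Pr [Pr [Pr [Base a]] * [Base a]] * [Base a]]]]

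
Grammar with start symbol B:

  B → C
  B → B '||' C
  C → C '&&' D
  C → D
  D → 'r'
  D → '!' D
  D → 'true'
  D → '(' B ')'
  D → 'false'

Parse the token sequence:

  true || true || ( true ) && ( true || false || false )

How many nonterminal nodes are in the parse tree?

[B [B [B [C [D true]]] || [C [D true]]] || [C [C [D ( [B [C [D true]]] )]] && [D ( [B [B [B [C [D true]]] || [C [D false]]] || [C [D false]]] )]]]

23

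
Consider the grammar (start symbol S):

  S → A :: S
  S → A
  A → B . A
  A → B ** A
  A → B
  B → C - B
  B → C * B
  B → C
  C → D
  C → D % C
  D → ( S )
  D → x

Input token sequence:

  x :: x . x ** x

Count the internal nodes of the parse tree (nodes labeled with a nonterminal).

[S [A [B [C [D x]]]] :: [S [A [B [C [D x]]] . [A [B [C [D x]]] ** [A [B [C [D x]]]]]]]]

18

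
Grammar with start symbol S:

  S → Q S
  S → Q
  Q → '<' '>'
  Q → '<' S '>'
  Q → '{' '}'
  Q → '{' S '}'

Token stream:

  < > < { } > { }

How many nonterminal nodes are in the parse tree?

8

[S [Q < >] [S [Q < [S [Q { }]] >] [S [Q { }]]]]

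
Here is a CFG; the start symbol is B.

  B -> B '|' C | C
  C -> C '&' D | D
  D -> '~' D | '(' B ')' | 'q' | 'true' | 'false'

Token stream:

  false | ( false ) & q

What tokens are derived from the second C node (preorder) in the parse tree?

[B [B [C [D false]]] | [C [C [D ( [B [C [D false]]] )]] & [D q]]]

( false ) & q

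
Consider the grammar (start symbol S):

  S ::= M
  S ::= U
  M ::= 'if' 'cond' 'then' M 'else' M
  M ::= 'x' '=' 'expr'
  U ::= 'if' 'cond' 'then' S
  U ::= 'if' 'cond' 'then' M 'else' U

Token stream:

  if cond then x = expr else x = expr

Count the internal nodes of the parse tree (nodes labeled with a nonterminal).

4

[S [M if cond then [M x = expr] else [M x = expr]]]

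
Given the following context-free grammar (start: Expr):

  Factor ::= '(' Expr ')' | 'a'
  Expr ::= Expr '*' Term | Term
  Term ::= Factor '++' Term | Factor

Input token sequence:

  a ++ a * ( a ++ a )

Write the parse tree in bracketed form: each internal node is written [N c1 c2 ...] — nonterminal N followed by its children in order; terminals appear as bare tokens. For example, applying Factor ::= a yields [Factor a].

Expr
Expr * Term
Term * Term
Factor ++ Term * Term
a ++ Term * Term
a ++ Factor * Term
a ++ a * Term
a ++ a * Factor
a ++ a * ( Expr )
a ++ a * ( Term )
a ++ a * ( Factor ++ Term )
a ++ a * ( a ++ Term )
a ++ a * ( a ++ Factor )
a ++ a * ( a ++ a )

[Expr [Expr [Term [Factor a] ++ [Term [Factor a]]]] * [Term [Factor ( [Expr [Term [Factor a] ++ [Term [Factor a]]]] )]]]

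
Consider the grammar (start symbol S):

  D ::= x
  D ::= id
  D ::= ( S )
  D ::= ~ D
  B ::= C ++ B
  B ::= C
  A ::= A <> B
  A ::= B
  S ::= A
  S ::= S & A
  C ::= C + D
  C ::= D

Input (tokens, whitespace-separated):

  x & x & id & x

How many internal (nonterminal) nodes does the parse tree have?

[S [S [S [S [A [B [C [D x]]]]] & [A [B [C [D x]]]]] & [A [B [C [D id]]]]] & [A [B [C [D x]]]]]

20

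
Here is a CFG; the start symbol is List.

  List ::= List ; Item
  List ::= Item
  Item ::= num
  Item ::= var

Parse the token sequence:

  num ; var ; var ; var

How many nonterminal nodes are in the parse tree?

8

[List [List [List [List [Item num]] ; [Item var]] ; [Item var]] ; [Item var]]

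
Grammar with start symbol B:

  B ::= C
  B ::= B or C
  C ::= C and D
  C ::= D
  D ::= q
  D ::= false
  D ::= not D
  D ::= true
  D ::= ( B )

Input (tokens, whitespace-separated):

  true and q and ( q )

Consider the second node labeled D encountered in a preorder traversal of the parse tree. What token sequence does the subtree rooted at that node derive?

[B [C [C [C [D true]] and [D q]] and [D ( [B [C [D q]]] )]]]

q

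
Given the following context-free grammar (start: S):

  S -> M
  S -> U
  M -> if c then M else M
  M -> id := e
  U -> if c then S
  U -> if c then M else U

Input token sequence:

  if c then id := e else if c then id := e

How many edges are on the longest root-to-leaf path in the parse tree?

[S [U if c then [M id := e] else [U if c then [S [M id := e]]]]]

5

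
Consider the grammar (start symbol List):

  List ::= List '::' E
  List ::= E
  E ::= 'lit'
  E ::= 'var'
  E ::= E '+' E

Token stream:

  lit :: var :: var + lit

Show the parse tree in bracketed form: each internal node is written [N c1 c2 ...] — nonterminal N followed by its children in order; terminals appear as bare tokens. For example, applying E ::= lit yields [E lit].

List
List :: E
List :: E :: E
E :: E :: E
lit :: E :: E
lit :: var :: E
lit :: var :: E + E
lit :: var :: var + E
lit :: var :: var + lit

[List [List [List [E lit]] :: [E var]] :: [E [E var] + [E lit]]]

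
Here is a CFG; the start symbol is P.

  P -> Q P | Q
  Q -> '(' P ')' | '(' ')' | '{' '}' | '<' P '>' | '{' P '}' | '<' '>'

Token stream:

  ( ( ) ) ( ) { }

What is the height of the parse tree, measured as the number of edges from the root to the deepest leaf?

4

[P [Q ( [P [Q ( )]] )] [P [Q ( )] [P [Q { }]]]]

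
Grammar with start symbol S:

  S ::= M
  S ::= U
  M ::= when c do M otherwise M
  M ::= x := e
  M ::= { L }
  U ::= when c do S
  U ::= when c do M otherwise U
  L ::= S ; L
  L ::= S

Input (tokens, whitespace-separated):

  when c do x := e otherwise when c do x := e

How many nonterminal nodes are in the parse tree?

6

[S [U when c do [M x := e] otherwise [U when c do [S [M x := e]]]]]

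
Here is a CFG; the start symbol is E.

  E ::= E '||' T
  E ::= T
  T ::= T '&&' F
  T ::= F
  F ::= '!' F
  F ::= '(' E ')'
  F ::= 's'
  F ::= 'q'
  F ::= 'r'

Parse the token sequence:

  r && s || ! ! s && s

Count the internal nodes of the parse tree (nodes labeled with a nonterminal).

12

[E [E [T [T [F r]] && [F s]]] || [T [T [F ! [F ! [F s]]]] && [F s]]]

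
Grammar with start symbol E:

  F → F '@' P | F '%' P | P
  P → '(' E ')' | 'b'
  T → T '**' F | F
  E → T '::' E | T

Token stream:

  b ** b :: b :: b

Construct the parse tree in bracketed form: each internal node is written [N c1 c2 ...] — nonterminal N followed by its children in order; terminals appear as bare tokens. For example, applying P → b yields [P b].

E
T :: E
T ** F :: E
F ** F :: E
P ** F :: E
b ** F :: E
b ** P :: E
b ** b :: E
b ** b :: T :: E
b ** b :: F :: E
b ** b :: P :: E
b ** b :: b :: E
b ** b :: b :: T
b ** b :: b :: F
b ** b :: b :: P
b ** b :: b :: b

[E [T [T [F [P b]]] ** [F [P b]]] :: [E [T [F [P b]]] :: [E [T [F [P b]]]]]]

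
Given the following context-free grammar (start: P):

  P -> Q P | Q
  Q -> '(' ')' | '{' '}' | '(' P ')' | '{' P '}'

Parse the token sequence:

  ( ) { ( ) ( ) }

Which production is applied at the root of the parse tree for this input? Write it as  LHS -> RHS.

[P [Q ( )] [P [Q { [P [Q ( )] [P [Q ( )]]] }]]]

P -> Q P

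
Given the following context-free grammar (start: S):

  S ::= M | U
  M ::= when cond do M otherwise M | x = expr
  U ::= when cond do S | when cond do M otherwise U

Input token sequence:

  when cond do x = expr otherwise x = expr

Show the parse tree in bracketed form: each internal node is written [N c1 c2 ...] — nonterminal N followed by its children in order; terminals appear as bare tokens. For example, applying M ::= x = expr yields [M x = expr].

S
M
when cond do M otherwise M
when cond do x = expr otherwise M
when cond do x = expr otherwise x = expr

[S [M when cond do [M x = expr] otherwise [M x = expr]]]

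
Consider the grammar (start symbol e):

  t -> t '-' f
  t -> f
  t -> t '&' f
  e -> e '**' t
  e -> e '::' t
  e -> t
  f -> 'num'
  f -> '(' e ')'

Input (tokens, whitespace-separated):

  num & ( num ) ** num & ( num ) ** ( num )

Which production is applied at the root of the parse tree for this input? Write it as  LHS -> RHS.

[e [e [e [t [t [f num]] & [f ( [e [t [f num]]] )]]] ** [t [t [f num]] & [f ( [e [t [f num]]] )]]] ** [t [f ( [e [t [f num]]] )]]]

e -> e '**' t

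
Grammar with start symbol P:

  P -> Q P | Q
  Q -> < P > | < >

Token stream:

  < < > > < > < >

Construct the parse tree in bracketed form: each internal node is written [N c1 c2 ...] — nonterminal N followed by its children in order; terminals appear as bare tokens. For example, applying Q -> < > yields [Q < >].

P
Q P
< P > P
< Q > P
< < > > P
< < > > Q P
< < > > < > P
< < > > < > Q
< < > > < > < >

[P [Q < [P [Q < >]] >] [P [Q < >] [P [Q < >]]]]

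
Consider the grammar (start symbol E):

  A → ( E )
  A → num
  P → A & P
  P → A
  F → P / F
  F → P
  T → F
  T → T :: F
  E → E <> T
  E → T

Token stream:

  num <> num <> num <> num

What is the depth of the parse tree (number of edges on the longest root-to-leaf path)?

8

[E [E [E [E [T [F [P [A num]]]]] <> [T [F [P [A num]]]]] <> [T [F [P [A num]]]]] <> [T [F [P [A num]]]]]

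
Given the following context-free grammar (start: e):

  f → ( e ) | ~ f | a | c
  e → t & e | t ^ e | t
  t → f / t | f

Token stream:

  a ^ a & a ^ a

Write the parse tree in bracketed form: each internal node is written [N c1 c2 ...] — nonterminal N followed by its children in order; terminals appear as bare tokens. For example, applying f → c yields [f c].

e
t ^ e
f ^ e
a ^ e
a ^ t & e
a ^ f & e
a ^ a & e
a ^ a & t ^ e
a ^ a & f ^ e
a ^ a & a ^ e
a ^ a & a ^ t
a ^ a & a ^ f
a ^ a & a ^ a

[e [t [f a]] ^ [e [t [f a]] & [e [t [f a]] ^ [e [t [f a]]]]]]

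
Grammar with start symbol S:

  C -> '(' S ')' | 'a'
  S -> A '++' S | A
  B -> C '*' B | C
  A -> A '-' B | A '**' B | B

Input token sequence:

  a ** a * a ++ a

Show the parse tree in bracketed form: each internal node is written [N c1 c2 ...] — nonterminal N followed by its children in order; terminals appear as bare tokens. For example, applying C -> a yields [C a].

[S [A [A [B [C a]]] ** [B [C a] * [B [C a]]]] ++ [S [A [B [C a]]]]]

S
A ++ S
A ** B ++ S
B ** B ++ S
C ** B ++ S
a ** B ++ S
a ** C * B ++ S
a ** a * B ++ S
a ** a * C ++ S
a ** a * a ++ S
a ** a * a ++ A
a ** a * a ++ B
a ** a * a ++ C
a ** a * a ++ a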